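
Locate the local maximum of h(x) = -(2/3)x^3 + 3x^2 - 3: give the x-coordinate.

h'(x) = -2x^2 + 6x = 0 at x = 0, 3.
h''(x) = -4x + 6. h''(0) = 6 > 0 ⇒ local minimum; h''(3) = -6 < 0 ⇒ local maximum.
So the local maximum value is h(3) = 6.

3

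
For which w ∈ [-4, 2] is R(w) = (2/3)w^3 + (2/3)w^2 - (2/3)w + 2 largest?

R'(w) = 2w^2 + (4/3)w - 2/3, which vanishes at w = -1 and w = 1/3.
Compare values at every candidate in [-4, 2]: R(-4) = -82/3; R(-1) = 8/3; R(1/3) = 152/81; R(2) = 26/3.
So the maximum is R(2) = 26/3.

2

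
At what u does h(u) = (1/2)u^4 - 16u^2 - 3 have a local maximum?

0

h'(u) = 2u^3 - 32u = 0 at u = -4, 0, 4.
h''(u) = 6u^2 - 32. h''(-4) = 64 > 0 ⇒ local minimum; h''(0) = -32 < 0 ⇒ local maximum; h''(4) = 64 > 0 ⇒ local minimum.
So the local maximum value is h(0) = -3.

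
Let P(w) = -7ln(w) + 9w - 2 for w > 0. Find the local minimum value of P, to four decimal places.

P'(w) = -7/w + 9 = 0 gives w = 7/9.
P''(w) = 7/w², which is positive for w > 0, so this is a local minimum.
P(7/9) = -7·ln(7/9) + 7 - 2 ≈ 6.7592.

6.7592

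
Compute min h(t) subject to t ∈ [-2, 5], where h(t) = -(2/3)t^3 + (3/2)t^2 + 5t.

-125/6

Differentiating, h'(t) = -2t^2 + 3t + 5; which vanishes at t = -1 and t = 5/2.
Compare values at every candidate in [-2, 5]: h(-2) = 4/3,  h(-1) = -17/6,  h(5/2) = 275/24,  h(5) = -125/6.
Hence the absolute minimum is -125/6 at t = 5.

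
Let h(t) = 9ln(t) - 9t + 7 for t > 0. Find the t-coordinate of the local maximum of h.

h'(t) = 9/t − 9 = 0 gives t = 1.
h''(t) = -9/t², which is negative for t > 0, so this is a local maximum.
h(1) = 9·ln(1) - 9 + 7 ≈ -2.0000.

1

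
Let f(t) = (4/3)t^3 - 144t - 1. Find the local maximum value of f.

575

f'(t) = 4t^2 - 144. Setting f'(t) = 0 gives t ∈ {-6, 6}.
Since f''(t) = 8t, we get f''(-6) = -48 < 0 ⇒ local maximum; f''(6) = 48 > 0 ⇒ local minimum.
So the local maximum value is f(-6) = 575.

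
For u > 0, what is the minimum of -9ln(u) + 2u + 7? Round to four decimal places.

P'(u) = -9/u + 2 = 0 gives u = 9/2.
P''(u) = 9/u², which is positive for u > 0, so this is a local minimum.
P(9/2) = -9·ln(9/2) + 9 + 7 ≈ 2.4633.

2.4633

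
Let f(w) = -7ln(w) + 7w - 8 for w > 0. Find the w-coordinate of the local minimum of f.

1

f'(w) = -7/w + 7 = 0 gives w = 1.
f''(w) = 7/w², which is positive for w > 0, so this is a local minimum.
f(1) = -7·ln(1) + 7 - 8 ≈ -1.0000.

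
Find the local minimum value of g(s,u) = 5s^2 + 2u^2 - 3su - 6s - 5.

-227/31

∂g/∂s = 10s - 3u - 6 = 0 and ∂g/∂u = -3s + 4u = 0, so (s, u) = (24/31, 18/31).
The Hessian has g_{ss} = 10, g_{uu} = 4, g_{su} = -3, giving D = 31 > 0 with g_{ss} > 0, so the point is a local minimum.
g(24/31, 18/31) = -227/31.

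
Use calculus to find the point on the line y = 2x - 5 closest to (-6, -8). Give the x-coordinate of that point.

Minimize D(x)^2 = (x + 6)^2 + (2x + 3)^2.
d/dx[D^2] = 2(x + 6) + 2·2·(2x + 3) = 0 ⇒ x = -12/5.
Then y = -49/5 and the distance is √(81/5) ≈ 4.0249.

-12/5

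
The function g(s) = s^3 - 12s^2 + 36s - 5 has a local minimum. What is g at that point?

g'(s) = 3s^2 - 24s + 36. Setting g'(s) = 0 gives s ∈ {2, 6}.
g''(s) = 6s - 24. g''(2) = -12 < 0 ⇒ local maximum; g''(6) = 12 > 0 ⇒ local minimum.
The local minimum is g(6) = -5.

-5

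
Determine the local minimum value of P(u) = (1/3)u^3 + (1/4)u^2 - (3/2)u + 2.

Critical points: P'(u) = u^2 + (1/2)u - 3/2 vanishes at u = -3/2, 1.
Since P''(u) = 2u + 1/2, we get P''(-3/2) = -5/2 < 0 ⇒ local maximum; P''(1) = 5/2 > 0 ⇒ local minimum.
Thus P has its local minimum at u = 1, with value 13/12.

13/12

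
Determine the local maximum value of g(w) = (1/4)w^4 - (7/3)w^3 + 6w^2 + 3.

Critical points: g'(w) = w^3 - 7w^2 + 12w vanishes at w = 0, 3, 4.
Second-derivative test with g''(w) = 3w^2 - 14w + 12: g''(0) = 12 > 0 ⇒ local minimum; g''(3) = -3 < 0 ⇒ local maximum; g''(4) = 4 > 0 ⇒ local minimum.
Thus g has its local maximum at w = 3, with value 57/4.

57/4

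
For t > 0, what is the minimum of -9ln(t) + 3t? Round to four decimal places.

P'(t) = -9/t + 3 = 0 gives t = 3.
P''(t) = 9/t², which is positive for t > 0, so this is a local minimum.
P(3) = -9·ln(3) + 9 ≈ -0.8875.

-0.8875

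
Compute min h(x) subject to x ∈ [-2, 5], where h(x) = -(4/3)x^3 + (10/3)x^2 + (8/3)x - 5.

The derivative is -4x^2 + (20/3)x + 8/3, which vanishes at x = -1/3 and x = 2.
Candidates: h(-2) = 41/3, h(-1/3) = -443/81, h(2) = 3, h(5) = -75.
So the minimum is h(5) = -75.

-75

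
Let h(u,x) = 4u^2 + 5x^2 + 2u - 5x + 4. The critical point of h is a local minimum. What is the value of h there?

∂h/∂u = 8u + 2 = 0 and ∂h/∂x = 10x - 5 = 0, so (u, x) = (-1/4, 1/2).
The Hessian has h_{uu} = 8, h_{xx} = 10, h_{ux} = 0, giving D = 80 > 0 with h_{uu} > 0, so the point is a local minimum.
h(-1/4, 1/2) = 5/2.

5/2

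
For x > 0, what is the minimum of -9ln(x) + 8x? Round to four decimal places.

h'(x) = -9/x + 8 = 0 gives x = 9/8.
h''(x) = 9/x², which is positive for x > 0, so this is a local minimum.
h(9/8) = -9·ln(9/8) + 9 ≈ 7.9400.

7.9400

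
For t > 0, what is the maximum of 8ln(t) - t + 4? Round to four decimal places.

f'(t) = 8/t − 1 = 0 gives t = 8.
f''(t) = -8/t², which is negative for t > 0, so this is a local maximum.
f(8) = 8·ln(8) - 8 + 4 ≈ 12.6355.

12.6355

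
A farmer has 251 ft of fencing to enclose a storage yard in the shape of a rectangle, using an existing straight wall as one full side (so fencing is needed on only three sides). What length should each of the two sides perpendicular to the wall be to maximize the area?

Let the sides perpendicular to the wall have length x and the parallel side y, so 2x + y = 251 and the area is A = xy = x(251 − 2x).
A'(x) = 251 − 4x = 0 gives x = 251/4, and A''(x) = −4 < 0 confirms a maximum.
Then y = 251 − 2·251/4 = 251/2 and A = 63001/8.

251/4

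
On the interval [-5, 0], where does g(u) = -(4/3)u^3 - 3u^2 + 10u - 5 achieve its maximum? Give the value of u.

Differentiating, g'(u) = -4u^2 - 6u + 10; whose only zero in [-5, 0] is u = -5/2.
Candidates: g(-5) = 110/3, g(-5/2) = -335/12, g(0) = -5.
Hence the absolute maximum is 110/3 at u = -5.

-5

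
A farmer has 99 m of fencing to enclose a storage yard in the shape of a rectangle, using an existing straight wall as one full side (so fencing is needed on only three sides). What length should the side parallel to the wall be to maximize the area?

Let the sides perpendicular to the wall have length x and the parallel side y, so 2x + y = 99 and the area is A = xy = x(99 − 2x).
A'(x) = 99 − 4x = 0 gives x = 99/4, and A''(x) = −4 < 0 confirms a maximum.
Then y = 99 − 2·99/4 = 99/2 and A = 9801/8.

99/2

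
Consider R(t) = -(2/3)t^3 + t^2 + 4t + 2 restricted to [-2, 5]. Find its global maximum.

The derivative is -2t^2 + 2t + 4, which vanishes at t = -1 and t = 2.
Candidates: R(-2) = 10/3, R(-1) = -1/3, R(2) = 26/3, R(5) = -109/3.
The maximum over the interval is 26/3, attained at t = 2.

26/3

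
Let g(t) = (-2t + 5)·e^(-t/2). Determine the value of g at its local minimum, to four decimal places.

Differentiating with the product rule gives g'(t) = (t - 9/2)·e^(-t/2). Since e^(-t/2) > 0, the only critical point is t = 9/2.
g''(9/2) has the same sign as 1 > 0, so this is a local minimum.
g(9/2) = (-4)·e^(-9/4) ≈ -0.4216.

-0.4216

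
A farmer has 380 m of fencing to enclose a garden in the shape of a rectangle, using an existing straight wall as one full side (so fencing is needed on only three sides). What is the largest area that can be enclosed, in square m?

Let the sides perpendicular to the wall have length x and the parallel side y, so 2x + y = 380 and the area is A = xy = x(380 − 2x).
A'(x) = 380 − 4x = 0 gives x = 95, and A''(x) = −4 < 0 confirms a maximum.
Then y = 380 − 2·95 = 190 and A = 18050.

18050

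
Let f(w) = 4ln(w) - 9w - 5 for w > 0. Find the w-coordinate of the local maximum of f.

f'(w) = 4/w − 9 = 0 gives w = 4/9.
f''(w) = -4/w², which is negative for w > 0, so this is a local maximum.
f(4/9) = 4·ln(4/9) - 4 - 5 ≈ -12.2437.

4/9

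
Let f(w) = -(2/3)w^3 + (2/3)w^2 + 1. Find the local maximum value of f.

89/81

f'(w) = -2w^2 + (4/3)w = 0 at w = 0, 2/3.
Second-derivative test with f''(w) = -4w + 4/3: f''(0) = 4/3 > 0 ⇒ local minimum; f''(2/3) = -4/3 < 0 ⇒ local maximum.
The local maximum is f(2/3) = 89/81.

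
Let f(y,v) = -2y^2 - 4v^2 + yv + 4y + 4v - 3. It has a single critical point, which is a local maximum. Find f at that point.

∂f/∂y = -4y + v + 4 = 0 and ∂f/∂v = y - 8v + 4 = 0, so (y, v) = (36/31, 20/31).
The Hessian has f_{yy} = -4, f_{vv} = -8, f_{yv} = 1, giving D = 31 > 0 with f_{yy} < 0, so the point is a local maximum.
f(36/31, 20/31) = 19/31.

19/31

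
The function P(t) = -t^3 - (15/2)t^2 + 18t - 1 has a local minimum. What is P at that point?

-163

P'(t) = -3t^2 - 15t + 18 = 0 at t = -6, 1.
Second-derivative test with P''(t) = -6t - 15: P''(-6) = 21 > 0 ⇒ local minimum; P''(1) = -21 < 0 ⇒ local maximum.
So the local minimum value is P(-6) = -163.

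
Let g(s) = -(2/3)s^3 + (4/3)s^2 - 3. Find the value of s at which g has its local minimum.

g'(s) = -2s^2 + (8/3)s. Setting g'(s) = 0 gives s ∈ {0, 4/3}.
g''(s) = -4s + 8/3. g''(0) = 8/3 > 0 ⇒ local minimum; g''(4/3) = -8/3 < 0 ⇒ local maximum.
So the local minimum value is g(0) = -3.

0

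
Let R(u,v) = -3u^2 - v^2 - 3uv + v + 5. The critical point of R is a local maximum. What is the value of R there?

∂R/∂u = -6u - 3v = 0 and ∂R/∂v = -3u - 2v + 1 = 0, so (u, v) = (-1, 2).
The Hessian has R_{uu} = -6, R_{vv} = -2, R_{uv} = -3, giving D = 3 > 0 with R_{uu} < 0, so the point is a local maximum.
R(-1, 2) = 6.

6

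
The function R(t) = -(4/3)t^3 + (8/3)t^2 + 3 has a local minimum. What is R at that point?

R'(t) = -4t^2 + (16/3)t = 0 at t = 0, 4/3.
R''(t) = -8t + 16/3. R''(0) = 16/3 > 0 ⇒ local minimum; R''(4/3) = -16/3 < 0 ⇒ local maximum.
Thus R has its local minimum at t = 0, with value 3.

3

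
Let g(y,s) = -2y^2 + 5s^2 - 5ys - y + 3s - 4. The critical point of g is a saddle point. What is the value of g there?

∂g/∂y = -4y - 5s - 1 = 0 and ∂g/∂s = -5y + 10s + 3 = 0, so (y, s) = (1/13, -17/65).
The Hessian has g_{yy} = -4, g_{ss} = 10, g_{ys} = -5, giving D = -65 < 0, so the point is a saddle point.
g(1/13, -17/65) = -288/65.

-288/65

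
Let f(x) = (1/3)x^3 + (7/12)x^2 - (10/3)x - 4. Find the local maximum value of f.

f'(x) = x^2 + (7/6)x - 10/3. Setting f'(x) = 0 gives x ∈ {-5/2, 4/3}.
Since f''(x) = 2x + 7/6, we get f''(-5/2) = -23/6 < 0 ⇒ local maximum; f''(4/3) = 23/6 > 0 ⇒ local minimum.
The local maximum is f(-5/2) = 133/48.

133/48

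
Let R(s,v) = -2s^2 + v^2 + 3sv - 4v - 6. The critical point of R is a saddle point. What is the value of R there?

∂R/∂s = -4s + 3v = 0 and ∂R/∂v = 3s + 2v - 4 = 0, so (s, v) = (12/17, 16/17).
The Hessian has R_{ss} = -4, R_{vv} = 2, R_{sv} = 3, giving D = -17 < 0, so the point is a saddle point.
R(12/17, 16/17) = -134/17.

-134/17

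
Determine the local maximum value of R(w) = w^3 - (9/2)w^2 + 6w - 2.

1/2

Critical points: R'(w) = 3w^2 - 9w + 6 vanishes at w = 1, 2.
Second-derivative test with R''(w) = 6w - 9: R''(1) = -3 < 0 ⇒ local maximum; R''(2) = 3 > 0 ⇒ local minimum.
The local maximum is R(1) = 1/2.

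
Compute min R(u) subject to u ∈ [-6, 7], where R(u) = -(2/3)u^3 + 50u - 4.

-512/3

The derivative is -2u^2 + 50, which vanishes at u = -5 and u = 5.
Compare values at every candidate in [-6, 7]: R(-6) = -160; R(-5) = -512/3; R(5) = 488/3; R(7) = 352/3.
The minimum over the interval is -512/3, attained at u = -5.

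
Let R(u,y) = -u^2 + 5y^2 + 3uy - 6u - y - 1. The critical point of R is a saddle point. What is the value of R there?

∂R/∂u = -2u + 3y - 6 = 0 and ∂R/∂y = 3u + 10y - 1 = 0, so (u, y) = (-57/29, 20/29).
The Hessian has R_{uu} = -2, R_{yy} = 10, R_{uy} = 3, giving D = -29 < 0, so the point is a saddle point.
R(-57/29, 20/29) = 132/29.

132/29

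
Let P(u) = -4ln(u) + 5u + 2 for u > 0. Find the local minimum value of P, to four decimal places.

P'(u) = -4/u + 5 = 0 gives u = 4/5.
P''(u) = 4/u², which is positive for u > 0, so this is a local minimum.
P(4/5) = -4·ln(4/5) + 4 + 2 ≈ 6.8926.

6.8926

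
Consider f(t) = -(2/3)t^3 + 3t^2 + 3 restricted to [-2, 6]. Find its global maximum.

Differentiating, f'(t) = -2t^2 + 6t; which vanishes at t = 0 and t = 3.
Evaluating at the critical points and endpoints: f(-2) = 61/3, f(0) = 3, f(3) = 12, f(6) = -33.
The maximum over the interval is 61/3, attained at t = -2.

61/3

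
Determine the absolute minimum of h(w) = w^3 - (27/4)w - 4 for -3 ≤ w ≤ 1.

-43/4

h'(w) = 3w^2 - 27/4, whose only zero in [-3, 1] is w = -3/2.
Candidates: h(-3) = -43/4,  h(-3/2) = 11/4,  h(1) = -39/4.
The minimum over the interval is -43/4, attained at w = -3.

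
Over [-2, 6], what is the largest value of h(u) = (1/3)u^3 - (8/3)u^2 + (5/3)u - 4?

The derivative is u^2 - (16/3)u + 5/3, which vanishes at u = 1/3 and u = 5.
Evaluating at the critical points and endpoints: h(-2) = -62/3; h(1/3) = -302/81; h(5) = -62/3; h(6) = -18.
So the maximum is h(1/3) = -302/81.

-302/81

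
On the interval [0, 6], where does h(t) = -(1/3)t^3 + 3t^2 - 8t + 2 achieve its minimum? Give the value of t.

6

h'(t) = -t^2 + 6t - 8, which vanishes at t = 2 and t = 4.
Evaluating at the critical points and endpoints: h(0) = 2; h(2) = -14/3; h(4) = -10/3; h(6) = -10.
So the minimum is h(6) = -10.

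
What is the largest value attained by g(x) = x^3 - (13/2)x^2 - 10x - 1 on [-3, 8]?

15

g'(x) = 3x^2 - 13x - 10, which vanishes at x = -2/3 and x = 5.
Evaluating at the critical points and endpoints: g(-3) = -113/2, g(-2/3) = 67/27, g(5) = -177/2, g(8) = 15.
So the maximum is g(8) = 15.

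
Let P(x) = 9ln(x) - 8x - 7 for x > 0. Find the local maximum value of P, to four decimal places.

P'(x) = 9/x − 8 = 0 gives x = 9/8.
P''(x) = -9/x², which is negative for x > 0, so this is a local maximum.
P(9/8) = 9·ln(9/8) - 9 - 7 ≈ -14.9400.

-14.9400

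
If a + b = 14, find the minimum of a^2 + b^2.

With a + b = 14, a^2 + b^2 = a^2 + (14 − a)^2.
The derivative 2a − 2(14 − a) = 4a − 28 vanishes at a = 7; second derivative 4 > 0, a minimum.
The minimum is 2·(7)^2 = 98.

98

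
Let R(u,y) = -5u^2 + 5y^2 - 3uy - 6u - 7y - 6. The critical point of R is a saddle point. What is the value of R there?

-593/109

∂R/∂u = -10u - 3y - 6 = 0 and ∂R/∂y = -3u + 10y - 7 = 0, so (u, y) = (-81/109, 52/109).
The Hessian has R_{uu} = -10, R_{yy} = 10, R_{uy} = -3, giving D = -109 < 0, so the point is a saddle point.
R(-81/109, 52/109) = -593/109.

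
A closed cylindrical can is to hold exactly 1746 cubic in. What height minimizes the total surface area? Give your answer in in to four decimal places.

With radius r and height h, πr²h = 1746 so h = 1746/(πr²), and S(r) = 2πr² + 2πrh = 2πr² + 2·1746/r.
S'(r) = 4πr − 2·1746/r² = 0 ⇒ r³ = 1746/(2π), so r ≈ 6.5256 and h = 2r ≈ 13.0512.
S''(r) = 4π + 4·1746/r³ > 0, so this is the minimum; S ≈ 802.6829.

13.0512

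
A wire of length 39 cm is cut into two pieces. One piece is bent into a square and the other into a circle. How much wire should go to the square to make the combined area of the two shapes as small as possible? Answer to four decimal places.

21.8439

Let x be the length used for the square. Square side x/4; circle radius (39−x)/(2π).
A(x) = (x/4)² + π·((39−x)/(2π))² = x²/16 + (39−x)²/(4π) for 0 ≤ x ≤ 39. A'(x) = x/8 − (39−x)/(2π) = 0 gives x = 4·39/(π+4) ≈ 21.8439.
A'' = 1/8 + 1/(2π) > 0, so this gives the minimum combined area; x ≈ 21.8439 cm to the square.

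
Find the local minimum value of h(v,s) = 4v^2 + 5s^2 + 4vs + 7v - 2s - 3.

-509/64

∂h/∂v = 8v + 4s + 7 = 0 and ∂h/∂s = 4v + 10s - 2 = 0, so (v, s) = (-39/32, 11/16).
The Hessian has h_{vv} = 8, h_{ss} = 10, h_{vs} = 4, giving D = 64 > 0 with h_{vv} > 0, so the point is a local minimum.
h(-39/32, 11/16) = -509/64.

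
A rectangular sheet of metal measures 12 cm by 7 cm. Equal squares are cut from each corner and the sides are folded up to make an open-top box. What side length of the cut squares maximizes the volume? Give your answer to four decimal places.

With cut size x, the volume is V(x) = x(12 − 2x)(7 − 2x) for 0 < x < 3.5.
V'(x) = 12x^2 − 76x + 84. Setting V'(x) = 0 gives x ≈ 1.4266 (the root in (0, 3.5)).
V''(x) = 24x − 76 is negative there, so this is the maximum; V ≈ 54.1109.

1.4266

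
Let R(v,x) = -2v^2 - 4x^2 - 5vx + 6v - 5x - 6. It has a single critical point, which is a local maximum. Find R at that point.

∂R/∂v = -4v - 5x + 6 = 0 and ∂R/∂x = -5v - 8x - 5 = 0, so (v, x) = (73/7, -50/7).
The Hessian has R_{vv} = -4, R_{xx} = -8, R_{vx} = -5, giving D = 7 > 0 with R_{vv} < 0, so the point is a local maximum.
R(73/7, -50/7) = 302/7.

302/7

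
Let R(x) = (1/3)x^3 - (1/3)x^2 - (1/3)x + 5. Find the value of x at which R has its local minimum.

1

R'(x) = x^2 - (2/3)x - 1/3. Setting R'(x) = 0 gives x ∈ {-1/3, 1}.
R''(x) = 2x - 2/3. R''(-1/3) = -4/3 < 0 ⇒ local maximum; R''(1) = 4/3 > 0 ⇒ local minimum.
Thus R has its local minimum at x = 1, with value 14/3.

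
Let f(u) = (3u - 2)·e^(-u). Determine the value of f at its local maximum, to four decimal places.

0.5666

By the product rule, f'(u) = (-3u + 5)·e^(-u). Since e^(-u) > 0, the only critical point is u = 5/3.
f''(5/3) has the same sign as -3 < 0, so this is a local maximum.
f(5/3) = (3)·e^(-5/3) ≈ 0.5666.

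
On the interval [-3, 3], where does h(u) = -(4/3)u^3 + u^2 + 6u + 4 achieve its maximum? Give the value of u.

-3

The derivative is -4u^2 + 2u + 6, which vanishes at u = -1 and u = 3/2.
Compare values at every candidate in [-3, 3]: h(-3) = 31; h(-1) = 1/3; h(3/2) = 43/4; h(3) = -5.
So the maximum is h(-3) = 31.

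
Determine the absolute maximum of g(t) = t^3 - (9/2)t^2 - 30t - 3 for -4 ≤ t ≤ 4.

Differentiating, g'(t) = 3t^2 - 9t - 30; whose only zero in [-4, 4] is t = -2.
Evaluating at the critical points and endpoints: g(-4) = -19,  g(-2) = 31,  g(4) = -131.
The maximum over the interval is 31, attained at t = -2.

31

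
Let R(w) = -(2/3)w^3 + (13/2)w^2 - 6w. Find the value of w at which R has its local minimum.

R'(w) = -2w^2 + 13w - 6. Setting R'(w) = 0 gives w ∈ {1/2, 6}.
R''(w) = -4w + 13. R''(1/2) = 11 > 0 ⇒ local minimum; R''(6) = -11 < 0 ⇒ local maximum.
So the local minimum value is R(1/2) = -35/24.

1/2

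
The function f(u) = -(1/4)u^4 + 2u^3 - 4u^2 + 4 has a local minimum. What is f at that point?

f'(u) = -u^3 + 6u^2 - 8u = 0 at u = 0, 2, 4.
f''(u) = -3u^2 + 12u - 8. f''(0) = -8 < 0 ⇒ local maximum; f''(2) = 4 > 0 ⇒ local minimum; f''(4) = -8 < 0 ⇒ local maximum.
The local minimum is f(2) = 0.

0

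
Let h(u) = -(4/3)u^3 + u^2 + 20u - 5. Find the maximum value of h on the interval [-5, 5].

260/3

The derivative is -4u^2 + 2u + 20, which vanishes at u = -2 and u = 5/2.
Candidates: h(-5) = 260/3, h(-2) = -91/3, h(5/2) = 365/12, h(5) = -140/3.
Hence the absolute maximum is 260/3 at u = -5.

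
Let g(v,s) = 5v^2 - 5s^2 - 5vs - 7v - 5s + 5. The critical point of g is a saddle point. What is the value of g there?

136/25

∂g/∂v = 10v - 5s - 7 = 0 and ∂g/∂s = -5v - 10s - 5 = 0, so (v, s) = (9/25, -17/25).
The Hessian has g_{vv} = 10, g_{ss} = -10, g_{vs} = -5, giving D = -125 < 0, so the point is a saddle point.
g(9/25, -17/25) = 136/25.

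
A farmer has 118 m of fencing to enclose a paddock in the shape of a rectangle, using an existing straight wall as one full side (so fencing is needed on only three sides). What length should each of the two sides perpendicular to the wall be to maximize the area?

Let the sides perpendicular to the wall have length x and the parallel side y, so 2x + y = 118 and the area is A = xy = x(118 − 2x).
A'(x) = 118 − 4x = 0 gives x = 59/2, and A''(x) = −4 < 0 confirms a maximum.
Then y = 118 − 2·59/2 = 59 and A = 3481/2.

59/2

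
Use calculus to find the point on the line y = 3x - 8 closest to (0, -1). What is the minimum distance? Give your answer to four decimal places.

2.2136

Minimize D(x)^2 = (x + 0)^2 + (3x - 7)^2.
d/dx[D^2] = 2(x + 0) + 2·3·(3x - 7) = 0 ⇒ x = 21/10.
Then y = -17/10 and the distance is √(49/10) ≈ 2.2136.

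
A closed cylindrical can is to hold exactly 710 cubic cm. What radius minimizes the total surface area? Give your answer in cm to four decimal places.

With radius r and height h, πr²h = 710 so h = 710/(πr²), and S(r) = 2πr² + 2πrh = 2πr² + 2·710/r.
S'(r) = 4πr − 2·710/r² = 0 ⇒ r³ = 710/(2π), so r ≈ 4.8346 and h = 2r ≈ 9.6692.
S''(r) = 4π + 4·710/r³ > 0, so this is the minimum; S ≈ 440.5753.

4.8346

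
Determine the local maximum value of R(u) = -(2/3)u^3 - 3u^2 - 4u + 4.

R'(u) = -2u^2 - 6u - 4 = 0 at u = -2, -1.
Since R''(u) = -4u - 6, we get R''(-2) = 2 > 0 ⇒ local minimum; R''(-1) = -2 < 0 ⇒ local maximum.
The local maximum is R(-1) = 17/3.

17/3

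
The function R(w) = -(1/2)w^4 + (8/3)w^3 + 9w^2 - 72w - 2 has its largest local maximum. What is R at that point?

R'(w) = -2w^3 + 8w^2 + 18w - 72. Setting R'(w) = 0 gives w ∈ {-3, 3, 4}.
Since R''(w) = -6w^2 + 16w + 18, we get R''(-3) = -84 < 0 ⇒ local maximum; R''(3) = 12 > 0 ⇒ local minimum; R''(4) = -14 < 0 ⇒ local maximum.
The largest local maximum is R(-3) = 365/2.

365/2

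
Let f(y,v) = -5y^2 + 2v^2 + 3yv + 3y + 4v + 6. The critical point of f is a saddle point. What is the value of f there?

∂f/∂y = -10y + 3v + 3 = 0 and ∂f/∂v = 3y + 4v + 4 = 0, so (y, v) = (0, -1).
The Hessian has f_{yy} = -10, f_{vv} = 4, f_{yv} = 3, giving D = -49 < 0, so the point is a saddle point.
f(0, -1) = 4.

4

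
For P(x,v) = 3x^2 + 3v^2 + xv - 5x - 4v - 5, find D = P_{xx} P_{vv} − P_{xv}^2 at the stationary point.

35

∂P/∂x = 6x + v - 5 = 0 and ∂P/∂v = x + 6v - 4 = 0, so (x, v) = (26/35, 19/35).
The Hessian has P_{xx} = 6, P_{vv} = 6, P_{xv} = 1, giving D = 35 > 0 with P_{xx} > 0, so the point is a local minimum.
D = (6)·(6) − (1)^2 = 35.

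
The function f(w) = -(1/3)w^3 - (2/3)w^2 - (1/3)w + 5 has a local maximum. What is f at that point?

Critical points: f'(w) = -w^2 - (4/3)w - 1/3 vanishes at w = -1, -1/3.
f''(w) = -2w - 4/3. f''(-1) = 2/3 > 0 ⇒ local minimum; f''(-1/3) = -2/3 < 0 ⇒ local maximum.
The local maximum is f(-1/3) = 409/81.

409/81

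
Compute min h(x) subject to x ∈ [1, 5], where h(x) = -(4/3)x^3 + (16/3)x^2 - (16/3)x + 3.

-57

h'(x) = -4x^2 + (32/3)x - 16/3, whose only zero in [1, 5] is x = 2.
Candidates: h(1) = 5/3; h(2) = 3; h(5) = -57.
Hence the absolute minimum is -57 at x = 5.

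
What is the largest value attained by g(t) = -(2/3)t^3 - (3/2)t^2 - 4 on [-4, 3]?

The derivative is -2t^2 - 3t, which vanishes at t = -3/2 and t = 0.
Candidates: g(-4) = 44/3,  g(-3/2) = -41/8,  g(0) = -4,  g(3) = -71/2.
The maximum over the interval is 44/3, attained at t = -4.

44/3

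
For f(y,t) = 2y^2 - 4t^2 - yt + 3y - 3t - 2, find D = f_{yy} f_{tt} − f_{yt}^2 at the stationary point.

∂f/∂y = 4y - t + 3 = 0 and ∂f/∂t = -y - 8t - 3 = 0, so (y, t) = (-9/11, -3/11).
The Hessian has f_{yy} = 4, f_{tt} = -8, f_{yt} = -1, giving D = -33 < 0, so the point is a saddle point.
D = (4)·(-8) − (-1)^2 = -33.

-33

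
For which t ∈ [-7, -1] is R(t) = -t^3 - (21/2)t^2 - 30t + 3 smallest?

-5

The derivative is -3t^2 - 21t - 30, which vanishes at t = -5 and t = -2.
Evaluating at the critical points and endpoints: R(-7) = 83/2,  R(-5) = 31/2,  R(-2) = 29,  R(-1) = 47/2.
So the minimum is R(-5) = 31/2.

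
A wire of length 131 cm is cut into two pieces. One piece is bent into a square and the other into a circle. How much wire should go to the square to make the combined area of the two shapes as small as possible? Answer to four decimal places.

73.3730

Let x be the length used for the square. Square side x/4; circle radius (131−x)/(2π).
A(x) = (x/4)² + π·((131−x)/(2π))² = x²/16 + (131−x)²/(4π) for 0 ≤ x ≤ 131. A'(x) = x/8 − (131−x)/(2π) = 0 gives x = 4·131/(π+4) ≈ 73.3730.
A'' = 1/8 + 1/(2π) > 0, so this gives the minimum combined area; x ≈ 73.3730 cm to the square.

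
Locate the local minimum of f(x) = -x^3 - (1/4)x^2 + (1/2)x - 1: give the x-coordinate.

f'(x) = -3x^2 - (1/2)x + 1/2. Setting f'(x) = 0 gives x ∈ {-1/2, 1/3}.
Second-derivative test with f''(x) = -6x - 1/2: f''(-1/2) = 5/2 > 0 ⇒ local minimum; f''(1/3) = -5/2 < 0 ⇒ local maximum.
So the local minimum value is f(-1/2) = -19/16.

-1/2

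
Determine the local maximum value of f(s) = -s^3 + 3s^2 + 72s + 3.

327

Critical points: f'(s) = -3s^2 + 6s + 72 vanishes at s = -4, 6.
f''(s) = -6s + 6. f''(-4) = 30 > 0 ⇒ local minimum; f''(6) = -30 < 0 ⇒ local maximum.
So the local maximum value is f(6) = 327.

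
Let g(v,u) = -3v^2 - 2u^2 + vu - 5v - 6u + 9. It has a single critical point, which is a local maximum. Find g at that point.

∂g/∂v = -6v + u - 5 = 0 and ∂g/∂u = v - 4u - 6 = 0, so (v, u) = (-26/23, -41/23).
The Hessian has g_{vv} = -6, g_{uu} = -4, g_{vu} = 1, giving D = 23 > 0 with g_{vv} < 0, so the point is a local maximum.
g(-26/23, -41/23) = 395/23.

395/23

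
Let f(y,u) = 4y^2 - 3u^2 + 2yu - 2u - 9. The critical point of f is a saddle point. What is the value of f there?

-113/13

∂f/∂y = 8y + 2u = 0 and ∂f/∂u = 2y - 6u - 2 = 0, so (y, u) = (1/13, -4/13).
The Hessian has f_{yy} = 8, f_{uu} = -6, f_{yu} = 2, giving D = -52 < 0, so the point is a saddle point.
f(1/13, -4/13) = -113/13.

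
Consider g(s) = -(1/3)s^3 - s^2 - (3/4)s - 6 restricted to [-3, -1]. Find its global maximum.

The derivative is -s^2 - 2s - 3/4, whose only zero in [-3, -1] is s = -3/2.
Compare values at every candidate in [-3, -1]: g(-3) = -15/4, g(-3/2) = -6, g(-1) = -71/12.
The maximum over the interval is -15/4, attained at s = -3.

-15/4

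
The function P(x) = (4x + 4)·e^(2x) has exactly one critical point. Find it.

-3/2

By the product rule, P'(x) = (8x + 12)·e^(2x). Since e^(2x) > 0, the only critical point is x = -3/2.
P''(-3/2) has the same sign as 8 > 0, so this is a local minimum.
P(-3/2) = (-2)·e^(-3) ≈ -0.0996.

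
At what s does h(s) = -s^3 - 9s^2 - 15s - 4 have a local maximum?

h'(s) = -3s^2 - 18s - 15 = 0 at s = -5, -1.
h''(s) = -6s - 18. h''(-5) = 12 > 0 ⇒ local minimum; h''(-1) = -12 < 0 ⇒ local maximum.
Thus h has its local maximum at s = -1, with value 3.

-1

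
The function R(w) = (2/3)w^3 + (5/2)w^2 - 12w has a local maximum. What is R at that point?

R'(w) = 2w^2 + 5w - 12. Setting R'(w) = 0 gives w ∈ {-4, 3/2}.
R''(w) = 4w + 5. R''(-4) = -11 < 0 ⇒ local maximum; R''(3/2) = 11 > 0 ⇒ local minimum.
So the local maximum value is R(-4) = 136/3.

136/3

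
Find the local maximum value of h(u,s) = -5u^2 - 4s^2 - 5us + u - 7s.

∂h/∂u = -10u - 5s + 1 = 0 and ∂h/∂s = -5u - 8s - 7 = 0, so (u, s) = (43/55, -15/11).
The Hessian has h_{uu} = -10, h_{ss} = -8, h_{us} = -5, giving D = 55 > 0 with h_{uu} < 0, so the point is a local maximum.
h(43/55, -15/11) = 284/55.

284/55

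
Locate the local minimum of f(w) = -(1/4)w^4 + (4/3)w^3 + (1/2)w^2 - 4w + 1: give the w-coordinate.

1

Critical points: f'(w) = -w^3 + 4w^2 + w - 4 vanishes at w = -1, 1, 4.
Second-derivative test with f''(w) = -3w^2 + 8w + 1: f''(-1) = -10 < 0 ⇒ local maximum; f''(1) = 6 > 0 ⇒ local minimum; f''(4) = -15 < 0 ⇒ local maximum.
The local minimum is f(1) = -17/12.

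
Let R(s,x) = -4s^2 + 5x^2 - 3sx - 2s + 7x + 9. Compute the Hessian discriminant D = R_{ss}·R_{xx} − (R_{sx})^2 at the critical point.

-89

∂R/∂s = -8s - 3x - 2 = 0 and ∂R/∂x = -3s + 10x + 7 = 0, so (s, x) = (1/89, -62/89).
The Hessian has R_{ss} = -8, R_{xx} = 10, R_{sx} = -3, giving D = -89 < 0, so the point is a saddle point.
D = (-8)·(10) − (-3)^2 = -89.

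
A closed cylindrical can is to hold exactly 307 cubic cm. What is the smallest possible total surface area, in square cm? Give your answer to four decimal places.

251.9263

With radius r and height h, πr²h = 307 so h = 307/(πr²), and S(r) = 2πr² + 2πrh = 2πr² + 2·307/r.
S'(r) = 4πr − 2·307/r² = 0 ⇒ r³ = 307/(2π), so r ≈ 3.6558 and h = 2r ≈ 7.3117.
S''(r) = 4π + 4·307/r³ > 0, so this is the minimum; S ≈ 251.9263.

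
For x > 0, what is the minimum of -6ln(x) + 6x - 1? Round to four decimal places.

P'(x) = -6/x + 6 = 0 gives x = 1.
P''(x) = 6/x², which is positive for x > 0, so this is a local minimum.
P(1) = -6·ln(1) + 6 - 1 ≈ 5.0000.

5.0000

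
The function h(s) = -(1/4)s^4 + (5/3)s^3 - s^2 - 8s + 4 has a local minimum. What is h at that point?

h'(s) = -s^3 + 5s^2 - 2s - 8. Setting h'(s) = 0 gives s ∈ {-1, 2, 4}.
h''(s) = -3s^2 + 10s - 2. h''(-1) = -15 < 0 ⇒ local maximum; h''(2) = 6 > 0 ⇒ local minimum; h''(4) = -10 < 0 ⇒ local maximum.
So the local minimum value is h(2) = -20/3.

-20/3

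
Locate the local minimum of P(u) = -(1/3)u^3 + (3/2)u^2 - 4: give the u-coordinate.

0

Critical points: P'(u) = -u^2 + 3u vanishes at u = 0, 3.
Second-derivative test with P''(u) = -2u + 3: P''(0) = 3 > 0 ⇒ local minimum; P''(3) = -3 < 0 ⇒ local maximum.
The local minimum is P(0) = -4.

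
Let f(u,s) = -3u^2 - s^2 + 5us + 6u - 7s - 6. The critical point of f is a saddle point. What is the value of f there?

-51/13

∂f/∂u = -6u + 5s + 6 = 0 and ∂f/∂s = 5u - 2s - 7 = 0, so (u, s) = (23/13, 12/13).
The Hessian has f_{uu} = -6, f_{ss} = -2, f_{us} = 5, giving D = -13 < 0, so the point is a saddle point.
f(23/13, 12/13) = -51/13.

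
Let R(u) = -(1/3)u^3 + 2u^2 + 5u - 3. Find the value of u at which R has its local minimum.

-1

R'(u) = -u^2 + 4u + 5 = 0 at u = -1, 5.
Second-derivative test with R''(u) = -2u + 4: R''(-1) = 6 > 0 ⇒ local minimum; R''(5) = -6 < 0 ⇒ local maximum.
Thus R has its local minimum at u = -1, with value -17/3.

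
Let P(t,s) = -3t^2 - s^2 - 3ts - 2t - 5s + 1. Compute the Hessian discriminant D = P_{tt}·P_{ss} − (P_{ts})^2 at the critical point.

∂P/∂t = -6t - 3s - 2 = 0 and ∂P/∂s = -3t - 2s - 5 = 0, so (t, s) = (11/3, -8).
The Hessian has P_{tt} = -6, P_{ss} = -2, P_{ts} = -3, giving D = 3 > 0 with P_{tt} < 0, so the point is a local maximum.
D = (-6)·(-2) − (-3)^2 = 3.

3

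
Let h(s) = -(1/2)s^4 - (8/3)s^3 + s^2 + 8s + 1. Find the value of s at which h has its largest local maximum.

-4

Critical points: h'(s) = -2s^3 - 8s^2 + 2s + 8 vanishes at s = -4, -1, 1.
h''(s) = -6s^2 - 16s + 2. h''(-4) = -30 < 0 ⇒ local maximum; h''(-1) = 12 > 0 ⇒ local minimum; h''(1) = -20 < 0 ⇒ local maximum.
Thus h has its largest local maximum at s = -4, with value 83/3.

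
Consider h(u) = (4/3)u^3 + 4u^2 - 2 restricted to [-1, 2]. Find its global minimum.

Differentiating, h'(u) = 4u^2 + 8u; whose only zero in [-1, 2] is u = 0.
Evaluating at the critical points and endpoints: h(-1) = 2/3; h(0) = -2; h(2) = 74/3.
So the minimum is h(0) = -2.

-2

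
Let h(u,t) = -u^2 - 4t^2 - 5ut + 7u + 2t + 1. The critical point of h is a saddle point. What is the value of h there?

∂h/∂u = -2u - 5t + 7 = 0 and ∂h/∂t = -5u - 8t + 2 = 0, so (u, t) = (-46/9, 31/9).
The Hessian has h_{uu} = -2, h_{tt} = -8, h_{ut} = -5, giving D = -9 < 0, so the point is a saddle point.
h(-46/9, 31/9) = -121/9.

-121/9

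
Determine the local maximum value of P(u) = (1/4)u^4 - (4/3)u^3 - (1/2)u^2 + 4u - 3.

P'(u) = u^3 - 4u^2 - u + 4. Setting P'(u) = 0 gives u ∈ {-1, 1, 4}.
P''(u) = 3u^2 - 8u - 1. P''(-1) = 10 > 0 ⇒ local minimum; P''(1) = -6 < 0 ⇒ local maximum; P''(4) = 15 > 0 ⇒ local minimum.
Thus P has its local maximum at u = 1, with value -7/12.

-7/12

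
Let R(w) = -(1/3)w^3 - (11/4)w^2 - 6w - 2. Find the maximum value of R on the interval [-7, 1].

235/12

R'(w) = -w^2 - (11/2)w - 6, which vanishes at w = -4 and w = -3/2.
Compare values at every candidate in [-7, 1]: R(-7) = 235/12, R(-4) = -2/3, R(-3/2) = 31/16, R(1) = -133/12.
So the maximum is R(-7) = 235/12.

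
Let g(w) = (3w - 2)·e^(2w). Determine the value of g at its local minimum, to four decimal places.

g'(w) = 3·e^(2w) + (3w - 2)·2·e^(2w) = (6w - 1)·e^(2w). Since e^(2w) > 0, the only critical point is w = 1/6.
g''(1/6) has the same sign as 6 > 0, so this is a local minimum.
g(1/6) = (-3/2)·e^(1/3) ≈ -2.0934.

-2.0934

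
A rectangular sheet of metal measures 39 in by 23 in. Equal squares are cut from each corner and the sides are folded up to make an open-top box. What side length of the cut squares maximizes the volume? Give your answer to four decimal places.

With cut size x, the volume is V(x) = x(39 − 2x)(23 − 2x) for 0 < x < 11.5.
V'(x) = 12x^2 − 248x + 897. Setting V'(x) = 0 gives x ≈ 4.6740 (the root in (0, 11.5)).
V''(x) = 24x − 248 is negative there, so this is the maximum; V ≈ 1892.0778.

4.6740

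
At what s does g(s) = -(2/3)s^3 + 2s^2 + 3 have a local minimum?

g'(s) = -2s^2 + 4s = 0 at s = 0, 2.
Since g''(s) = -4s + 4, we get g''(0) = 4 > 0 ⇒ local minimum; g''(2) = -4 < 0 ⇒ local maximum.
Thus g has its local minimum at s = 0, with value 3.

0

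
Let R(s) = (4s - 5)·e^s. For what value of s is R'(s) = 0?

By the product rule, R'(s) = (4s - 1)·e^s. Since e^s > 0, the only critical point is s = 1/4.
R''(1/4) has the same sign as 4 > 0, so this is a local minimum.
R(1/4) = (-4)·e^(1/4) ≈ -5.1361.

1/4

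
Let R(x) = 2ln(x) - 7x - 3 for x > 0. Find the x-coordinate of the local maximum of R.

R'(x) = 2/x − 7 = 0 gives x = 2/7.
R''(x) = -2/x², which is negative for x > 0, so this is a local maximum.
R(2/7) = 2·ln(2/7) - 2 - 3 ≈ -7.5055.

2/7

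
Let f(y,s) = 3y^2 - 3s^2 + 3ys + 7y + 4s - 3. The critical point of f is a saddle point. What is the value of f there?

-106/15

∂f/∂y = 6y + 3s + 7 = 0 and ∂f/∂s = 3y - 6s + 4 = 0, so (y, s) = (-6/5, 1/15).
The Hessian has f_{yy} = 6, f_{ss} = -6, f_{ys} = 3, giving D = -45 < 0, so the point is a saddle point.
f(-6/5, 1/15) = -106/15.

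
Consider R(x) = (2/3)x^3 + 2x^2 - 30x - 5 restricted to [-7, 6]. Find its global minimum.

R'(x) = 2x^2 + 4x - 30, which vanishes at x = -5 and x = 3.
Compare values at every candidate in [-7, 6]: R(-7) = 223/3; R(-5) = 335/3; R(3) = -59; R(6) = 31.
The minimum over the interval is -59, attained at x = 3.

-59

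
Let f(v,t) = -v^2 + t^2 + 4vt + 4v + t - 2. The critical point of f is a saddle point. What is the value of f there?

∂f/∂v = -2v + 4t + 4 = 0 and ∂f/∂t = 4v + 2t + 1 = 0, so (v, t) = (1/5, -9/10).
The Hessian has f_{vv} = -2, f_{tt} = 2, f_{vt} = 4, giving D = -20 < 0, so the point is a saddle point.
f(1/5, -9/10) = -41/20.

-41/20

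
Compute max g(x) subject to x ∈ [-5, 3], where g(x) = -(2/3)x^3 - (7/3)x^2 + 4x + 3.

8

g'(x) = -2x^2 - (14/3)x + 4, which vanishes at x = -3 and x = 2/3.
Compare values at every candidate in [-5, 3]: g(-5) = 8; g(-3) = -12; g(2/3) = 359/81; g(3) = -24.
The maximum over the interval is 8, attained at x = -5.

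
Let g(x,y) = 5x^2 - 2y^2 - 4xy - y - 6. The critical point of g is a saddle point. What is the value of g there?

∂g/∂x = 10x - 4y = 0 and ∂g/∂y = -4x - 4y - 1 = 0, so (x, y) = (-1/14, -5/28).
The Hessian has g_{xx} = 10, g_{yy} = -4, g_{xy} = -4, giving D = -56 < 0, so the point is a saddle point.
g(-1/14, -5/28) = -331/56.

-331/56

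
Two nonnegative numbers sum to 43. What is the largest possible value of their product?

With x + y = 43, the product is P(x) = x(43 − x).
P'(x) = 43 − 2x = 0 gives x = 43/2; P'' = −2 < 0, so this is the maximum.
P = 43/2·43/2 = 1849/4.

1849/4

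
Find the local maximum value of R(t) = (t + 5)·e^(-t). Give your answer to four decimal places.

By the product rule, R'(t) = (-t - 4)·e^(-t). Since e^(-t) > 0, the only critical point is t = -4.
R''(-4) has the same sign as -1 < 0, so this is a local maximum.
R(-4) = (1)·e^(4) ≈ 54.5982.

54.5982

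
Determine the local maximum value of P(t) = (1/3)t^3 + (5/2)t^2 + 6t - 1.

-11/2

P'(t) = t^2 + 5t + 6 = 0 at t = -3, -2.
P''(t) = 2t + 5. P''(-3) = -1 < 0 ⇒ local maximum; P''(-2) = 1 > 0 ⇒ local minimum.
So the local maximum value is P(-3) = -11/2.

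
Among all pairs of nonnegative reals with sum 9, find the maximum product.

81/4

With x + y = 9, the product is P(x) = x(9 − x).
P'(x) = 9 − 2x = 0 gives x = 9/2; P'' = −2 < 0, so this is the maximum.
P = 9/2·9/2 = 81/4.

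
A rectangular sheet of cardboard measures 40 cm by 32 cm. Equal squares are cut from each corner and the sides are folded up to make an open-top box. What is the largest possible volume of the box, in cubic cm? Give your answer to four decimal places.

With cut size x, the volume is V(x) = x(40 − 2x)(32 − 2x) for 0 < x < 16.
V'(x) = 12x^2 − 288x + 1280. Setting V'(x) = 0 gives x ≈ 5.8899 (the root in (0, 16)).
V''(x) = 24x − 288 is negative there, so this is the maximum; V ≈ 3360.8835.

3360.8835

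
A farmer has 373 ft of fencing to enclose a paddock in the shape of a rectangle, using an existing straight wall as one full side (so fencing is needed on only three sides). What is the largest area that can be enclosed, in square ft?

139129/8

Let the sides perpendicular to the wall have length x and the parallel side y, so 2x + y = 373 and the area is A = xy = x(373 − 2x).
A'(x) = 373 − 4x = 0 gives x = 373/4, and A''(x) = −4 < 0 confirms a maximum.
Then y = 373 − 2·373/4 = 373/2 and A = 139129/8.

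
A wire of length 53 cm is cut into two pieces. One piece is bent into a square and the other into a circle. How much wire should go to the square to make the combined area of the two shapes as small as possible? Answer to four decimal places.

29.6853

Let x be the length used for the square. Square side x/4; circle radius (53−x)/(2π).
A(x) = (x/4)² + π·((53−x)/(2π))² = x²/16 + (53−x)²/(4π) for 0 ≤ x ≤ 53. A'(x) = x/8 − (53−x)/(2π) = 0 gives x = 4·53/(π+4) ≈ 29.6853.
A'' = 1/8 + 1/(2π) > 0, so this gives the minimum combined area; x ≈ 29.6853 cm to the square.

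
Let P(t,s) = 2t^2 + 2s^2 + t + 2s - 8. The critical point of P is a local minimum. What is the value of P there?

-69/8

∂P/∂t = 4t + 1 = 0 and ∂P/∂s = 4s + 2 = 0, so (t, s) = (-1/4, -1/2).
The Hessian has P_{tt} = 4, P_{ss} = 4, P_{ts} = 0, giving D = 16 > 0 with P_{tt} > 0, so the point is a local minimum.
P(-1/4, -1/2) = -69/8.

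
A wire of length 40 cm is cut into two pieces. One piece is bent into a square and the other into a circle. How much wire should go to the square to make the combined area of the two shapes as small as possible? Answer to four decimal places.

22.4040

Let x be the length used for the square. Square side x/4; circle radius (40−x)/(2π).
A(x) = (x/4)² + π·((40−x)/(2π))² = x²/16 + (40−x)²/(4π) for 0 ≤ x ≤ 40. A'(x) = x/8 − (40−x)/(2π) = 0 gives x = 4·40/(π+4) ≈ 22.4040.
A'' = 1/8 + 1/(2π) > 0, so this gives the minimum combined area; x ≈ 22.4040 cm to the square.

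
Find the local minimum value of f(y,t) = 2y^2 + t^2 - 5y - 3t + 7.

13/8

∂f/∂y = 4y - 5 = 0 and ∂f/∂t = 2t - 3 = 0, so (y, t) = (5/4, 3/2).
The Hessian has f_{yy} = 4, f_{tt} = 2, f_{yt} = 0, giving D = 8 > 0 with f_{yy} > 0, so the point is a local minimum.
f(5/4, 3/2) = 13/8.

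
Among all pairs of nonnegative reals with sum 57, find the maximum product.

3249/4

With x + y = 57, the product is P(x) = x(57 − x).
P'(x) = 57 − 2x = 0 gives x = 57/2; P'' = −2 < 0, so this is the maximum.
P = 57/2·57/2 = 3249/4.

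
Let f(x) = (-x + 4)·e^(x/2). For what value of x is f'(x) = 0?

By the product rule, f'(x) = (-(1/2)x + 1)·e^(x/2). Since e^(x/2) > 0, the only critical point is x = 2.
f''(2) has the same sign as -1/2 < 0, so this is a local maximum.
f(2) = (2)·e^(1) ≈ 5.4366.

2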